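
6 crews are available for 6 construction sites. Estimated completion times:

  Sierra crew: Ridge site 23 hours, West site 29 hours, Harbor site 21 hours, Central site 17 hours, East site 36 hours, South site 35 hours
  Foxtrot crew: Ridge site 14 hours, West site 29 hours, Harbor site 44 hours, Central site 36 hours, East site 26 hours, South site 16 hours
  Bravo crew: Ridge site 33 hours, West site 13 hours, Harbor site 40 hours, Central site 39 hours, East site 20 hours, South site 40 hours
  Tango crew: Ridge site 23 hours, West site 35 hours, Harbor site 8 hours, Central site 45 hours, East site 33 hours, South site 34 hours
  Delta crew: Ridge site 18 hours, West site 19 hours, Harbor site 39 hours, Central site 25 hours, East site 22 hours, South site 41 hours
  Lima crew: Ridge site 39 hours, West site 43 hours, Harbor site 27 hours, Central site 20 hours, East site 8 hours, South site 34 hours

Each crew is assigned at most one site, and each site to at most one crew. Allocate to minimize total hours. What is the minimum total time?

Optimal: Sierra crew→Central site (17 hours), Foxtrot crew→South site (16 hours), Bravo crew→West site (13 hours), Tango crew→Harbor site (8 hours), Delta crew→Ridge site (18 hours), Lima crew→East site (8 hours) — total 17+16+13+8+18+8 = 80 hours.
Min-entry greedy (repeatedly take the single cheapest remaining cell) gives 101 hours, worse by 21.

Minimum total: 80 hours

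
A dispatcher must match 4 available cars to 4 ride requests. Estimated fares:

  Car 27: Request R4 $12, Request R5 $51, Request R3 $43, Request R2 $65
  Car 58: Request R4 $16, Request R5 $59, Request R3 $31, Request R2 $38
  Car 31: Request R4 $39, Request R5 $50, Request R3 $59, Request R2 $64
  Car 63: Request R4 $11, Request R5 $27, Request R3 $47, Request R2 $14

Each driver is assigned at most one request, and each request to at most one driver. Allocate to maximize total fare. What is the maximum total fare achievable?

Maximum total: $210

This is the linear assignment problem.
Optimal: Car 27→Request R2 ($65), Car 58→Request R5 ($59), Car 31→Request R4 ($39), Car 63→Request R3 ($47) — total 65+59+39+47 = $210.
Row-greedy (each driver in turn takes its best remaining request) gives $194, worse by 16.
Next-best assignment: Car 27→Request R2, Car 58→Request R5, Car 31→Request R3, Car 63→Request R4 = $194.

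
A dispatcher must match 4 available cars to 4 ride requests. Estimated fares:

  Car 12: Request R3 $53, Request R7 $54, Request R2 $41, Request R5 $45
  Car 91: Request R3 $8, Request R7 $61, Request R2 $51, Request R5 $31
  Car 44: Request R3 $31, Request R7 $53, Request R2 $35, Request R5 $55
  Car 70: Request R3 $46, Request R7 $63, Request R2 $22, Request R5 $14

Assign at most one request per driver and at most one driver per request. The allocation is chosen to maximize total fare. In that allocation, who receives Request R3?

Car 12 receives Request R3.

Optimal: Car 12→Request R3 ($53), Car 91→Request R2 ($51), Car 44→Request R5 ($55), Car 70→Request R7 ($63) — total 53+51+55+63 = $222.
Row-greedy (each driver in turn takes its best remaining request) gives $206, worse by 16.
Car 12's own top request is Request R7 ($54), but forcing Car 12→Request R7 and reassigning the rest optimally gives only $206 — worse by 16.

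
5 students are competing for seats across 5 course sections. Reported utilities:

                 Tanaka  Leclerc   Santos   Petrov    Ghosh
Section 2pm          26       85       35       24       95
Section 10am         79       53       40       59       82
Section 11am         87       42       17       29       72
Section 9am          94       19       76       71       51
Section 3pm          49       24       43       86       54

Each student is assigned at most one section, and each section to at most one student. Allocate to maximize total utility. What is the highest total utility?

Optimal: Tanaka→Section 11am (87 points), Leclerc→Section 2pm (85 points), Santos→Section 9am (76 points), Petrov→Section 3pm (86 points), Ghosh→Section 10am (82 points) — total 87+85+76+86+82 = 416 points.
Row-greedy (each student in turn takes its best remaining section) gives 353 points, worse by 63.
Every other assignment is strictly worse.

Maximum total: 416 points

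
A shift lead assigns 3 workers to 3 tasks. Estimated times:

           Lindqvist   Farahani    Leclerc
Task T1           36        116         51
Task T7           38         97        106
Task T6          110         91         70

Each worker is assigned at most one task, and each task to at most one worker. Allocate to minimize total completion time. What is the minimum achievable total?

Optimal: Lindqvist→Task T7 (38 min), Farahani→Task T6 (91 min), Leclerc→Task T1 (51 min) — total 38+91+51 = 180 min.
Min-entry greedy (repeatedly take the single cheapest remaining cell) gives 203 min, worse by 23.
Swapping Lindqvist↔Leclerc (Lindqvist→Task T1 36 min, Leclerc→Task T7 106 min) adds 53.
No other one-to-one assignment undercuts 180 min.

Min total: 180 min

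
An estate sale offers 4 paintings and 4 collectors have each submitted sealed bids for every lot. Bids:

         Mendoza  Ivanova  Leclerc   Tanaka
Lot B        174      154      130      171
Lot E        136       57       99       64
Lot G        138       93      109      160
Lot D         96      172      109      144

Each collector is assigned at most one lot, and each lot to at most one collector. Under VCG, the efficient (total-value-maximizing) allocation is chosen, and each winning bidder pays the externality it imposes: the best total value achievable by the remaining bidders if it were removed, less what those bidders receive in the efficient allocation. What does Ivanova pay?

Efficient allocation: Mendoza→Lot B ($174), Ivanova→Lot D ($172), Leclerc→Lot E ($99), Tanaka→Lot G ($160); total welfare W = $605.
Ivanova receives Lot D at value $172, so the others get W − 172 = $433.
Without Ivanova: best allocation of the remaining 3 bidders over all 4 lots is Mendoza→Lot B ($174), Leclerc→Lot D ($109), Tanaka→Lot G ($160), total $443.
VCG payment = (others' best without Ivanova) − (others' welfare with Ivanova) = 443 − 433 = $10.

Ivanova pays $10.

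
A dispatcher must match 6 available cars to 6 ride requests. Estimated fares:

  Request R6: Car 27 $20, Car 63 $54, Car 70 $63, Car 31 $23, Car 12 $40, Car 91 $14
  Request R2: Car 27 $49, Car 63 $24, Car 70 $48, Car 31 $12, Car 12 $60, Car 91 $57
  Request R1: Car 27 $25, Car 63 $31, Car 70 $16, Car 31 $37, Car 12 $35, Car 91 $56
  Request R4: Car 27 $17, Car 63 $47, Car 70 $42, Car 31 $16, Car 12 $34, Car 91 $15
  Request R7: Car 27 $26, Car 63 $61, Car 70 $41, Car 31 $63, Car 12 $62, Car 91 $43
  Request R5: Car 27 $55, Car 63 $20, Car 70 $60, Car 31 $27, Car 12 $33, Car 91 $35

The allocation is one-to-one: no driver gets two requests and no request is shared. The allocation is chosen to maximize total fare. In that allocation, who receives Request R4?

This is a one-to-one assignment (maximum-weight bipartite matching).
Optimal: Car 27→Request R5 ($55), Car 63→Request R4 ($47), Car 70→Request R6 ($63), Car 31→Request R7 ($63), Car 12→Request R2 ($60), Car 91→Request R1 ($56) — total 55+47+63+63+60+56 = $344.
Row-greedy (each driver in turn takes its best remaining request) gives $291, worse by 53.
Next-best assignment: Car 27→Request R5, Car 63→Request R6, Car 70→Request R4, Car 31→Request R7, Car 12→Request R2, Car 91→Request R1 = $330.
Swapping Car 70↔Car 31 (Car 70→Request R7 $41, Car 31→Request R6 $23) loses 62.
Car 63's own top request is Request R7 ($61), but forcing Car 63→Request R7 and reassigning the rest optimally gives only $311 — worse by 33.

Car 63 receives Request R4.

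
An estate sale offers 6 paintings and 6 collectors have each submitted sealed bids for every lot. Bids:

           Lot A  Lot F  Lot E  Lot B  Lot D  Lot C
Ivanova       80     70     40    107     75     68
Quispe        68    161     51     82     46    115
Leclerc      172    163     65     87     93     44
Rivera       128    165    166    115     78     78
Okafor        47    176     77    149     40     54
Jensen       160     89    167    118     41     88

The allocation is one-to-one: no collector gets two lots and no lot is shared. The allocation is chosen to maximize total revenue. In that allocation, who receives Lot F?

Treat this as an assignment problem: match each collector to one lot.
Optimal: Ivanova→Lot D ($75), Quispe→Lot C ($115), Leclerc→Lot A ($172), Rivera→Lot F ($165), Okafor→Lot B ($149), Jensen→Lot E ($167) — total 75+115+172+165+149+167 = $843.
Max-entry greedy (repeatedly take the single best remaining cell) gives $820, worse by 23.
Rivera's own top lot is Lot E ($166), but forcing Rivera→Lot E and reassigning the rest optimally gives only $828 — worse by 15.

Rivera receives Lot F.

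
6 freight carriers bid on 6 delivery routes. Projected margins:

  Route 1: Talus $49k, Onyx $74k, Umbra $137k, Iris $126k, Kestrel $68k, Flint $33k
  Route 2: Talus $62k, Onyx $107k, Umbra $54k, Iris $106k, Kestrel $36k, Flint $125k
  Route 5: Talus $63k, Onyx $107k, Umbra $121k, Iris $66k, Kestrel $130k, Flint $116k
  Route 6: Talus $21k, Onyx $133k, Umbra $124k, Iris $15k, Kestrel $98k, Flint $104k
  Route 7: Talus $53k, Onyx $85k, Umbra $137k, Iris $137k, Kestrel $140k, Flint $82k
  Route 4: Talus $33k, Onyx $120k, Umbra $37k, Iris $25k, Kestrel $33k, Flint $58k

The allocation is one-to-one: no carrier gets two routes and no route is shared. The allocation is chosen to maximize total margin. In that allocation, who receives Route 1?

Iris receives Route 1.

Optimal: Talus→Route 5 ($63k), Onyx→Route 4 ($120k), Umbra→Route 6 ($124k), Iris→Route 1 ($126k), Kestrel→Route 7 ($140k), Flint→Route 2 ($125k) — total 63+120+124+126+140+125 = $698k.
Every other assignment is strictly worse.
Iris's own top route is Route 7 ($137k), but forcing Iris→Route 7 and reassigning the rest optimally gives only $695k — worse by 3.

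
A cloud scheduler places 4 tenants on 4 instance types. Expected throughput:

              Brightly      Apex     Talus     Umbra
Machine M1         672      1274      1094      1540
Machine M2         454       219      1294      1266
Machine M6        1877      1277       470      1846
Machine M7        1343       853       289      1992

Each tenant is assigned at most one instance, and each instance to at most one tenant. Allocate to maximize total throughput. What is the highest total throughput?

Maximum total: 6437 ops/s

Treat this as an assignment problem: match each tenant to one instance.
Optimal: Brightly→Machine M6 (1877 ops/s), Apex→Machine M1 (1274 ops/s), Talus→Machine M2 (1294 ops/s), Umbra→Machine M7 (1992 ops/s) — total 1877+1274+1294+1992 = 6437 ops/s.
Column-greedy (each instance in turn goes to its best remaining tenant) gives 5564 ops/s, worse by 873.
Next-best assignment: Brightly→Machine M7, Apex→Machine M1, Talus→Machine M2, Umbra→Machine M6 = 5757 ops/s.
No other one-to-one assignment exceeds 6437 ops/s.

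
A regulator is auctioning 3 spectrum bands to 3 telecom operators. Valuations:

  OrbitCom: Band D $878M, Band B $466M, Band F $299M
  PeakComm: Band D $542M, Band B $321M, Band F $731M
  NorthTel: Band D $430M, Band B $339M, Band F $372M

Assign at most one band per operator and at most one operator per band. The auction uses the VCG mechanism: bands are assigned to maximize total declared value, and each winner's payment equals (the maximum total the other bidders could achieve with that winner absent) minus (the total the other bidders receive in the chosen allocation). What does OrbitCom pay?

OrbitCom pays $91M.

Efficient allocation: OrbitCom→Band D ($878M), PeakComm→Band F ($731M), NorthTel→Band B ($339M); total welfare W = $1948M.
OrbitCom receives Band D at value $878M, so the others get W − 878 = $1070M.
Without OrbitCom: best allocation of the remaining 2 bidders over all 3 bands is PeakComm→Band F ($731M), NorthTel→Band D ($430M), total $1161M.
VCG payment = (others' best without OrbitCom) − (others' welfare with OrbitCom) = 1161 − 1070 = $91M.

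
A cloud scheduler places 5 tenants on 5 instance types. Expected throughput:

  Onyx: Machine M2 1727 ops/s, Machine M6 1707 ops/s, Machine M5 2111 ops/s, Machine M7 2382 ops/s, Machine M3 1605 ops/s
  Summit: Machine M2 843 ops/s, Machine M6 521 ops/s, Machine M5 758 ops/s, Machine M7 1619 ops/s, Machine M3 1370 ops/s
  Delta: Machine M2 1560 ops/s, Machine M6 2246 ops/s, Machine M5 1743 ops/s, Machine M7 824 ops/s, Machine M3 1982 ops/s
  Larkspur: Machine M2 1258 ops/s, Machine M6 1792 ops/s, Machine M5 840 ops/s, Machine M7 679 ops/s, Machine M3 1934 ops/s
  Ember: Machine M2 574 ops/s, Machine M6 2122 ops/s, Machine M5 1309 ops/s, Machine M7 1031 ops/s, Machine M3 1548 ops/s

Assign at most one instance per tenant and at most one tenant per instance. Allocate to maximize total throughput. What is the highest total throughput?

Optimal: Onyx→Machine M5 (2111 ops/s), Summit→Machine M7 (1619 ops/s), Delta→Machine M2 (1560 ops/s), Larkspur→Machine M3 (1934 ops/s), Ember→Machine M6 (2122 ops/s) — total 2111+1619+1560+1934+2122 = 9346 ops/s.
Row-greedy (each tenant in turn takes its best remaining instance) gives 8565 ops/s, worse by 781.
Next-best assignment: Onyx→Machine M2, Summit→Machine M7, Delta→Machine M5, Larkspur→Machine M3, Ember→Machine M6 = 9145 ops/s.
Swapping Larkspur↔Onyx (Larkspur→Machine M5 840 ops/s, Onyx→Machine M3 1605 ops/s) loses 1600.
Checked against all permutations: 9346 ops/s is optimal.

Max total: 9346 ops/s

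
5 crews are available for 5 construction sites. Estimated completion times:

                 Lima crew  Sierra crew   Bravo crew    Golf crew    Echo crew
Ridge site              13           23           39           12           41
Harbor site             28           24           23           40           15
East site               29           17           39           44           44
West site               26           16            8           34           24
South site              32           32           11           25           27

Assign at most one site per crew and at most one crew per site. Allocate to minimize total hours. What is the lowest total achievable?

Optimal: Lima crew→Ridge site (13 hours), Sierra crew→East site (17 hours), Bravo crew→West site (8 hours), Golf crew→South site (25 hours), Echo crew→Harbor site (15 hours) — total 13+17+8+25+15 = 78 hours.
Swapping Echo crew↔Bravo crew (Echo crew→West site 24 hours, Bravo crew→Harbor site 23 hours) adds 24.
Checked against all permutations: 78 hours is optimal.

Minimum total: 78 hours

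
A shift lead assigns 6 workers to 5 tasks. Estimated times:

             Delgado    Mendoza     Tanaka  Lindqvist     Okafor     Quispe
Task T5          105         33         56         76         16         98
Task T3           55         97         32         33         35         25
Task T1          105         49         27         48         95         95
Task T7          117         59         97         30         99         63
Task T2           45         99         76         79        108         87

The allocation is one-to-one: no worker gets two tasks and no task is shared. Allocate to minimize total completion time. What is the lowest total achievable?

This is the linear assignment problem.
Optimal: Okafor→Task T5 (16 min), Quispe→Task T3 (25 min), Tanaka→Task T1 (27 min), Lindqvist→Task T7 (30 min), Delgado→Task T2 (45 min) — total 16+25+27+30+45 = 143 min.
Row-greedy (each worker in turn takes its cheapest remaining task) gives 170 min, worse by 27.
Next-best assignment: Mendoza→Task T5, Quispe→Task T3, Tanaka→Task T1, Lindqvist→Task T7, Delgado→Task T2 = 160 min.
Checked against all permutations: 143 min is optimal.

Min total: 143 min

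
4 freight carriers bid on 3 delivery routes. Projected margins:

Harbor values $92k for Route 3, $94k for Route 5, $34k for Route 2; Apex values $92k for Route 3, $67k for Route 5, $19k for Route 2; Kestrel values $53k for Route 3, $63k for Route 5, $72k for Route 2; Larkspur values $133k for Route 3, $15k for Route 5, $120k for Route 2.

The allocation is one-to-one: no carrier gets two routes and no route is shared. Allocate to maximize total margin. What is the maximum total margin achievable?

Maximum total: $306k

This is a one-to-one assignment (maximum-weight bipartite matching).
Optimal: Apex→Route 3 ($92k), Harbor→Route 5 ($94k), Larkspur→Route 2 ($120k) — total 92+94+120 = $306k.
Row-greedy (each carrier in turn takes its best remaining route) gives $258k, worse by 48.
No other one-to-one assignment exceeds $306k.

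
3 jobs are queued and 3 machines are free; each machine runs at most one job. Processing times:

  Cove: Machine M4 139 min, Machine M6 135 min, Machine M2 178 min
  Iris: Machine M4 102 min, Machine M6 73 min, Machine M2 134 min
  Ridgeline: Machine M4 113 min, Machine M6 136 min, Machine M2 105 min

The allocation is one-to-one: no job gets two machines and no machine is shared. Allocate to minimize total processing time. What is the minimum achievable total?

This is a one-to-one assignment (minimum-cost bipartite matching).
Optimal: Cove→Machine M4 (139 min), Iris→Machine M6 (73 min), Ridgeline→Machine M2 (105 min) — total 139+73+105 = 317 min.
Column-greedy (each machine in turn goes to its cheapest remaining job) gives 342 min, worse by 25.
Next-best assignment: Cove→Machine M6, Iris→Machine M4, Ridgeline→Machine M2 = 342 min.
Swapping Ridgeline↔Cove (Ridgeline→Machine M4 113 min, Cove→Machine M2 178 min) adds 47.

Min total: 317 min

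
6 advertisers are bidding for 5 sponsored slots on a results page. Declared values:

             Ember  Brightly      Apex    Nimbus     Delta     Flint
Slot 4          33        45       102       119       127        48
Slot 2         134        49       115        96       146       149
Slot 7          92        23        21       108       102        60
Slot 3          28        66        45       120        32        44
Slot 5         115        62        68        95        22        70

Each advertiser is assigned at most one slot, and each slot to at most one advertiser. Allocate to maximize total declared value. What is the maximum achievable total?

Optimal: Apex→Slot 4 ($102), Flint→Slot 2 ($149), Delta→Slot 7 ($102), Nimbus→Slot 3 ($120), Ember→Slot 5 ($115) — total 102+149+102+120+115 = $588.
Column-greedy (each slot in turn goes to its best remaining advertiser) gives $565, worse by 23.
Next-best assignment: Delta→Slot 4, Flint→Slot 2, Nimbus→Slot 7, Brightly→Slot 3, Ember→Slot 5 = $565.
No other one-to-one assignment exceeds $588.

Max total: $588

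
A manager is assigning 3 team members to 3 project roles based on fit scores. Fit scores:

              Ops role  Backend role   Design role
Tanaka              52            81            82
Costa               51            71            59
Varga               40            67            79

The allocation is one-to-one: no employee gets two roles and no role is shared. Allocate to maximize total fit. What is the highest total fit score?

Treat this as an assignment problem: match each employee to one role.
Optimal: Tanaka→Backend role (81 pts), Costa→Ops role (51 pts), Varga→Design role (79 pts) — total 81+51+79 = 211 pts.
Row-greedy (each employee in turn takes its best remaining role) gives 193 pts, worse by 18.
Swapping Costa↔Varga (Costa→Design role 59 pts, Varga→Ops role 40 pts) loses 31.

Maximum total: 211 pts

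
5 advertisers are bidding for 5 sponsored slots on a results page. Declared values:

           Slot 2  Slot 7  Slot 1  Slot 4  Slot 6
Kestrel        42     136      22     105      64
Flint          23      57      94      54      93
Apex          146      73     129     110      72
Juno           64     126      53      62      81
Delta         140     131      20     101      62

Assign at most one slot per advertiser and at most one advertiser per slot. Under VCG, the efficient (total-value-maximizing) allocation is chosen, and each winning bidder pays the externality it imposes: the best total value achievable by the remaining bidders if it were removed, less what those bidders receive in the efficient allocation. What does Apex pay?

Apex pays $1.

Efficient allocation: Kestrel→Slot 4 ($105), Flint→Slot 6 ($93), Apex→Slot 1 ($129), Juno→Slot 7 ($126), Delta→Slot 2 ($140); total welfare W = $593.
Apex receives Slot 1 at value $129, so the others get W − 129 = $464.
Without Apex: best allocation of the remaining 4 bidders over all 5 slots is Kestrel→Slot 4 ($105), Flint→Slot 1 ($94), Juno→Slot 7 ($126), Delta→Slot 2 ($140), total $465.
VCG payment = (others' best without Apex) − (others' welfare with Apex) = 465 − 464 = $1.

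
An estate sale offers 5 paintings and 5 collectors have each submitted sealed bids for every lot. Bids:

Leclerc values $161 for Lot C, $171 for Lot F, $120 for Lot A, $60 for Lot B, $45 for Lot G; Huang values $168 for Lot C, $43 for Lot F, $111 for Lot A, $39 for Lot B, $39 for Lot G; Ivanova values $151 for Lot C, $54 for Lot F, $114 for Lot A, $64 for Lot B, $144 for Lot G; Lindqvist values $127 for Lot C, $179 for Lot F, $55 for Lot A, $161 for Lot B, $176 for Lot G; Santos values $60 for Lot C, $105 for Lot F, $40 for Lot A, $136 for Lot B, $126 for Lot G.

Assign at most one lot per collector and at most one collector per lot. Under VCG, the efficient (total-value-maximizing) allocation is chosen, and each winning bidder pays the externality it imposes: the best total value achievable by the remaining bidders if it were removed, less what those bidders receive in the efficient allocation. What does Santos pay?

Efficient allocation: Leclerc→Lot F ($171), Huang→Lot C ($168), Ivanova→Lot A ($114), Lindqvist→Lot G ($176), Santos→Lot B ($136); total welfare W = $765.
Santos receives Lot B at value $136, so the others get W − 136 = $629.
Without Santos: best allocation of the remaining 4 bidders over all 5 lots is Leclerc→Lot F ($171), Huang→Lot C ($168), Ivanova→Lot G ($144), Lindqvist→Lot B ($161), total $644.
VCG payment = (others' best without Santos) − (others' welfare with Santos) = 644 − 629 = $15.

Santos pays $15.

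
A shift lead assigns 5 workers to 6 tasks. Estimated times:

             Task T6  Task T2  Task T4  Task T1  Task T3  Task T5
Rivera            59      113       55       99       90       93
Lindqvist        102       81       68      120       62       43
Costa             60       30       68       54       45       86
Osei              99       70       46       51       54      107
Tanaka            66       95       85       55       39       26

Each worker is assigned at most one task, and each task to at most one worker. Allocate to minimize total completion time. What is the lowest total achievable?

Min total: 217 min

This is a one-to-one assignment (minimum-cost bipartite matching).
Optimal: Rivera→Task T6 (59 min), Lindqvist→Task T5 (43 min), Costa→Task T2 (30 min), Osei→Task T4 (46 min), Tanaka→Task T3 (39 min) — total 59+43+30+46+39 = 217 min.
Column-greedy (each task in turn goes to its cheapest remaining worker) gives 252 min, worse by 35.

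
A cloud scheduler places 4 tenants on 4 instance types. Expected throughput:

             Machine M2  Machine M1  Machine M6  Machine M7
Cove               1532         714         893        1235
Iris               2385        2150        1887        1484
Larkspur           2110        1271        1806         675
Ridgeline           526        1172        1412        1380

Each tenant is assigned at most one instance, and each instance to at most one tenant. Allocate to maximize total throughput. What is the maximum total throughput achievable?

Max total: 6907 ops/s

This is a one-to-one assignment (maximum-weight bipartite matching).
Optimal: Cove→Machine M7 (1235 ops/s), Iris→Machine M1 (2150 ops/s), Larkspur→Machine M2 (2110 ops/s), Ridgeline→Machine M6 (1412 ops/s) — total 1235+2150+2110+1412 = 6907 ops/s.
Max-entry greedy (repeatedly take the single best remaining cell) gives 6285 ops/s, worse by 622.
Next-best assignment: Cove→Machine M2, Iris→Machine M1, Larkspur→Machine M6, Ridgeline→Machine M7 = 6868 ops/s.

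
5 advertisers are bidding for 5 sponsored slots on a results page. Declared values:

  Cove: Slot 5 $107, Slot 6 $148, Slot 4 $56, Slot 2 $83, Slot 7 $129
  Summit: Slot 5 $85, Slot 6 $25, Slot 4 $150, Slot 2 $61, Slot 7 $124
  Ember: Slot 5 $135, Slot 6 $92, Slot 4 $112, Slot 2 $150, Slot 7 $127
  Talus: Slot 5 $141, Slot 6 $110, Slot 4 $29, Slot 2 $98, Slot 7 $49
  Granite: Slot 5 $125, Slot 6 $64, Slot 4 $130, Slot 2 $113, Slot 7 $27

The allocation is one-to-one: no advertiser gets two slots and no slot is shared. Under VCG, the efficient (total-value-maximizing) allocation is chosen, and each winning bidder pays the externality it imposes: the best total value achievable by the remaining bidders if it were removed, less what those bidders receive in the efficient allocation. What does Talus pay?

Talus pays $21.

Efficient allocation: Cove→Slot 6 ($148), Summit→Slot 7 ($124), Ember→Slot 2 ($150), Talus→Slot 5 ($141), Granite→Slot 4 ($130); total welfare W = $693.
Talus receives Slot 5 at value $141, so the others get W − 141 = $552.
Without Talus: best allocation of the remaining 4 bidders over all 5 slots is Cove→Slot 6 ($148), Summit→Slot 4 ($150), Ember→Slot 2 ($150), Granite→Slot 5 ($125), total $573.
VCG payment = (others' best without Talus) − (others' welfare with Talus) = 573 − 552 = $21.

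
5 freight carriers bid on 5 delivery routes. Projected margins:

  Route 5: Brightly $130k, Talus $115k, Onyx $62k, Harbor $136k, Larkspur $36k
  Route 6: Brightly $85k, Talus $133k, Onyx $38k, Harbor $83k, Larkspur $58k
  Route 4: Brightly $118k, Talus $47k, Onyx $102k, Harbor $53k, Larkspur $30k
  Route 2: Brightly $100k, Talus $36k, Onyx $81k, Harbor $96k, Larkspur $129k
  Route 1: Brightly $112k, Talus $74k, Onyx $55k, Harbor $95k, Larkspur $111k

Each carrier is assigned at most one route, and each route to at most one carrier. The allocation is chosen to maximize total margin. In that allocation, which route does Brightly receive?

Optimal: Brightly→Route 1 ($112k), Talus→Route 6 ($133k), Onyx→Route 4 ($102k), Harbor→Route 5 ($136k), Larkspur→Route 2 ($129k) — total 112+133+102+136+129 = $612k.
Column-greedy (each route in turn goes to its best remaining carrier) gives $571k, worse by 41.
Next-best assignment: Brightly→Route 5, Talus→Route 6, Onyx→Route 4, Harbor→Route 1, Larkspur→Route 2 = $589k.
Swapping Larkspur↔Brightly (Larkspur→Route 1 $111k, Brightly→Route 2 $100k) loses 30.
Brightly's own top route is Route 5 ($130k), but forcing Brightly→Route 5 and reassigning the rest optimally gives only $589k — worse by 23.

Brightly receives Route 1.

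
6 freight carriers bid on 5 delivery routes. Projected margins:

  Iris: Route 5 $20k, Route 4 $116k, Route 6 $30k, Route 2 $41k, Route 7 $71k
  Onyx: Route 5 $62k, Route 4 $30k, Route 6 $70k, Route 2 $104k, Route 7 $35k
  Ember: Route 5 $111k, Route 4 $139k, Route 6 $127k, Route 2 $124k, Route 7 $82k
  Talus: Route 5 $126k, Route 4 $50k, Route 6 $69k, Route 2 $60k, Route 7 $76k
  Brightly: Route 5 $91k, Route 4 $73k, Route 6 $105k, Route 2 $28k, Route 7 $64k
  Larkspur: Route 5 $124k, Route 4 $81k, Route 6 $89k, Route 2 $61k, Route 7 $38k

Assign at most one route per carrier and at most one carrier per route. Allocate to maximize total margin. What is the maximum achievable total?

Maximum total: $548k

Optimal: Larkspur→Route 5 ($124k), Ember→Route 4 ($139k), Brightly→Route 6 ($105k), Onyx→Route 2 ($104k), Talus→Route 7 ($76k) — total 124+139+105+104+76 = $548k.
Column-greedy (each route in turn goes to its best remaining carrier) gives $545k, worse by 3.
Swapping Brightly↔Talus (Brightly→Route 7 $64k, Talus→Route 6 $69k) loses 48.
Every other assignment is strictly worse.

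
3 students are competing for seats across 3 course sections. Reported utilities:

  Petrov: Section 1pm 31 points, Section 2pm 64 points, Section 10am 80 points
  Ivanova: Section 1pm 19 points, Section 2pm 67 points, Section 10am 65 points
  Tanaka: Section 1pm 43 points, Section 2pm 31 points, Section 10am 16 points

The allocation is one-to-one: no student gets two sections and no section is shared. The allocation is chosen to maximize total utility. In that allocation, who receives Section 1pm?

Tanaka receives Section 1pm.

Optimal: Petrov→Section 10am (80 points), Ivanova→Section 2pm (67 points), Tanaka→Section 1pm (43 points) — total 80+67+43 = 190 points.
Swapping Petrov↔Ivanova (Petrov→Section 2pm 64 points, Ivanova→Section 10am 65 points) loses 18.
Checked against all permutations: 190 points is optimal.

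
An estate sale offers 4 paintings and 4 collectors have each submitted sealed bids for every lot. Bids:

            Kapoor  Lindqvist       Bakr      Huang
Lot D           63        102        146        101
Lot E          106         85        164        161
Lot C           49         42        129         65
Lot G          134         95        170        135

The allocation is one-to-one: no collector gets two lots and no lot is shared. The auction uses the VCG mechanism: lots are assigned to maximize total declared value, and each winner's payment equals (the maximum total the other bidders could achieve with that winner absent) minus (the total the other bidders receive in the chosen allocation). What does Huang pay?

Efficient allocation: Kapoor→Lot G ($134), Lindqvist→Lot D ($102), Bakr→Lot C ($129), Huang→Lot E ($161); total welfare W = $526.
Huang receives Lot E at value $161, so the others get W − 161 = $365.
Without Huang: best allocation of the remaining 3 bidders over all 4 lots is Kapoor→Lot G ($134), Lindqvist→Lot D ($102), Bakr→Lot E ($164), total $400.
VCG payment = (others' best without Huang) − (others' welfare with Huang) = 400 − 365 = $35.

Huang pays $35.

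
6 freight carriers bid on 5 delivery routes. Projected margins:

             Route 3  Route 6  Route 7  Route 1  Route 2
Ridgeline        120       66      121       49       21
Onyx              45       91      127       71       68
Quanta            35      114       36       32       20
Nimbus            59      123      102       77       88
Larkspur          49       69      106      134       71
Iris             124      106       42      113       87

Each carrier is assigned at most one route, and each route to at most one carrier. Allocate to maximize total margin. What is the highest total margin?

Optimal: Ridgeline→Route 3 ($120k), Nimbus→Route 6 ($123k), Onyx→Route 7 ($127k), Larkspur→Route 1 ($134k), Iris→Route 2 ($87k) — total 120+123+127+134+87 = $591k.
Row-greedy (each carrier in turn takes its best remaining route) gives $469k, worse by 122.

Max total: $591k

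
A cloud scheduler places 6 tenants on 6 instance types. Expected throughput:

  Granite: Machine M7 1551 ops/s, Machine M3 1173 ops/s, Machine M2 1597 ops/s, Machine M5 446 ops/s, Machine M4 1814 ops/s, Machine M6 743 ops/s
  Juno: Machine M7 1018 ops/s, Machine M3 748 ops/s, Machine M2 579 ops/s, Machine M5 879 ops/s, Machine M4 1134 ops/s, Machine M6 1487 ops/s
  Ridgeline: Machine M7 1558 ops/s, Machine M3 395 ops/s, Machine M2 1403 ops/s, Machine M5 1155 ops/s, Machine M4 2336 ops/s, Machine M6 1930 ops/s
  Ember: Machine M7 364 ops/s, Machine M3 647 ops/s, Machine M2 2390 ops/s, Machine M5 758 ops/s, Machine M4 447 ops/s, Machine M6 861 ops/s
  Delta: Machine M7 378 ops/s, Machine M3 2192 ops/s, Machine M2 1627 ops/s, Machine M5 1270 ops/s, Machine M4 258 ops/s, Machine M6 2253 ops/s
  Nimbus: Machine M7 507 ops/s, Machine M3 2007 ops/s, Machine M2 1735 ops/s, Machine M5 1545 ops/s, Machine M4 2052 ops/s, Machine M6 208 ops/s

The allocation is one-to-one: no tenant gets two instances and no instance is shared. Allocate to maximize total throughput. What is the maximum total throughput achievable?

Optimal: Granite→Machine M7 (1551 ops/s), Juno→Machine M6 (1487 ops/s), Ridgeline→Machine M4 (2336 ops/s), Ember→Machine M2 (2390 ops/s), Delta→Machine M3 (2192 ops/s), Nimbus→Machine M5 (1545 ops/s) — total 1551+1487+2336+2390+2192+1545 = 11501 ops/s.
Row-greedy (each tenant in turn takes its best remaining instance) gives 10986 ops/s, worse by 515.
Checked against all permutations: 11501 ops/s is optimal.

Maximum total: 11501 ops/s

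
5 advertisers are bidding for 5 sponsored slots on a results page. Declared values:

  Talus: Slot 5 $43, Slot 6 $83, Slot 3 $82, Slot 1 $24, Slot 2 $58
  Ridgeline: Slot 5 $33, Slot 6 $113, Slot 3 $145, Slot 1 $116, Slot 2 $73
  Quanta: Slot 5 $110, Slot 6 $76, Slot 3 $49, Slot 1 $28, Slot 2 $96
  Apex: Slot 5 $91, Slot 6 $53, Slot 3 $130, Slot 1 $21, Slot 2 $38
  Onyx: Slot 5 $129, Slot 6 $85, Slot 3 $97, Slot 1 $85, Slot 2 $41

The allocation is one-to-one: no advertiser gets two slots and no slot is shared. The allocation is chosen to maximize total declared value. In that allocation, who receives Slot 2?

Quanta receives Slot 2.

Optimal: Talus→Slot 6 ($83), Ridgeline→Slot 1 ($116), Quanta→Slot 2 ($96), Apex→Slot 3 ($130), Onyx→Slot 5 ($129) — total 83+116+96+130+129 = $554.
Column-greedy (each slot in turn goes to its best remaining advertiser) gives $458, worse by 96.
Next-best assignment: Talus→Slot 2, Ridgeline→Slot 1, Quanta→Slot 6, Apex→Slot 3, Onyx→Slot 5 = $509.
Swapping Talus↔Onyx (Talus→Slot 5 $43, Onyx→Slot 6 $85) loses 84.
Quanta's own top slot is Slot 5 ($110), but forcing Quanta→Slot 5 and reassigning the rest optimally gives only $499 — worse by 55.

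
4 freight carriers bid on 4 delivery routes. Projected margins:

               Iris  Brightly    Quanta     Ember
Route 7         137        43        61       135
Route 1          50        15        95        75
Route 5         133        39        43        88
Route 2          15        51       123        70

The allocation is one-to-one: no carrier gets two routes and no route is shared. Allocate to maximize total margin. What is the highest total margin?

Treat this as an assignment problem: match each carrier to one route.
Optimal: Iris→Route 5 ($133k), Brightly→Route 2 ($51k), Quanta→Route 1 ($95k), Ember→Route 7 ($135k) — total 133+51+95+135 = $414k.
Next-best assignment: Iris→Route 5, Brightly→Route 1, Quanta→Route 2, Ember→Route 7 = $406k.
Swapping Quanta↔Ember (Quanta→Route 7 $61k, Ember→Route 1 $75k) loses 94.

Maximum total: $414k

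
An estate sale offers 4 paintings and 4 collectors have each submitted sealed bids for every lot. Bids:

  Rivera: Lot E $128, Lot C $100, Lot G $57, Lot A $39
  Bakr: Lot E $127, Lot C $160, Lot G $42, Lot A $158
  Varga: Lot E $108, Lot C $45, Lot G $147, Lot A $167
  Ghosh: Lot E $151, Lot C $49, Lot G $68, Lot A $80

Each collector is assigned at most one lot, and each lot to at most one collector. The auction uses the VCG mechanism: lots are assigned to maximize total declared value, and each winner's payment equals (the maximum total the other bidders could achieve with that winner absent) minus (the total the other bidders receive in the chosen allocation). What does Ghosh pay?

Ghosh pays $50.

Efficient allocation: Rivera→Lot C ($100), Bakr→Lot A ($158), Varga→Lot G ($147), Ghosh→Lot E ($151); total welfare W = $556.
Ghosh receives Lot E at value $151, so the others get W − 151 = $405.
Without Ghosh: best allocation of the remaining 3 bidders over all 4 lots is Rivera→Lot E ($128), Bakr→Lot C ($160), Varga→Lot A ($167), total $455.
VCG payment = (others' best without Ghosh) − (others' welfare with Ghosh) = 455 − 405 = $50.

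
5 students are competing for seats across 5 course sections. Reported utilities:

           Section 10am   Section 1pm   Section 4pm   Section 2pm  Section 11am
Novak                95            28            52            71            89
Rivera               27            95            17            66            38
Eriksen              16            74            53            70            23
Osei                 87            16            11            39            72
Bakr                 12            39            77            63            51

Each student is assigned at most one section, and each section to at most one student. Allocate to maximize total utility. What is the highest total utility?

Max total: 418 points

Treat this as an assignment problem: match each student to one section.
Optimal: Novak→Section 11am (89 points), Rivera→Section 1pm (95 points), Eriksen→Section 2pm (70 points), Osei→Section 10am (87 points), Bakr→Section 4pm (77 points) — total 89+95+70+87+77 = 418 points.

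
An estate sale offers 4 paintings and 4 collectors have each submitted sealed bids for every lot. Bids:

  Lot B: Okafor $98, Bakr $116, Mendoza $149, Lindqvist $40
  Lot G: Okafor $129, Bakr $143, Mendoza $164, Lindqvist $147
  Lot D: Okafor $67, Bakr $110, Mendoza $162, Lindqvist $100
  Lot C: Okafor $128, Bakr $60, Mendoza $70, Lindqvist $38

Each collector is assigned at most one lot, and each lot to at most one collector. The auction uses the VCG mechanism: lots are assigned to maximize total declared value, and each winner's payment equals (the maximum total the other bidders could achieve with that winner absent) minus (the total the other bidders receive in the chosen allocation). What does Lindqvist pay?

Efficient allocation: Okafor→Lot C ($128), Bakr→Lot B ($116), Mendoza→Lot D ($162), Lindqvist→Lot G ($147); total welfare W = $553.
Lindqvist receives Lot G at value $147, so the others get W − 147 = $406.
Without Lindqvist: best allocation of the remaining 3 bidders over all 4 lots is Okafor→Lot C ($128), Bakr→Lot G ($143), Mendoza→Lot D ($162), total $433.
VCG payment = (others' best without Lindqvist) − (others' welfare with Lindqvist) = 433 − 406 = $27.

Lindqvist pays $27.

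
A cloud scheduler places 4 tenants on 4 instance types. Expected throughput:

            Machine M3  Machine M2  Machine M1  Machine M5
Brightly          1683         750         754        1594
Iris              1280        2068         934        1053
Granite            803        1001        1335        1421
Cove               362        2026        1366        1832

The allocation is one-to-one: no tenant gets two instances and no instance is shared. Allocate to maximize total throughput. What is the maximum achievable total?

Max total: 6918 ops/s

Optimal: Brightly→Machine M3 (1683 ops/s), Iris→Machine M2 (2068 ops/s), Granite→Machine M1 (1335 ops/s), Cove→Machine M5 (1832 ops/s) — total 1683+2068+1335+1832 = 6918 ops/s.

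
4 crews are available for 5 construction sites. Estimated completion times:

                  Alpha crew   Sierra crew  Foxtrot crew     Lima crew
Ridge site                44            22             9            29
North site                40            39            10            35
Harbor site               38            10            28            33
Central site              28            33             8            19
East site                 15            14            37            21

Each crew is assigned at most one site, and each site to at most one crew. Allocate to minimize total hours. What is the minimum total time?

Optimal: Alpha crew→East site (15 hours), Sierra crew→Harbor site (10 hours), Foxtrot crew→Ridge site (9 hours), Lima crew→Central site (19 hours) — total 15+10+9+19 = 53 hours.
Row-greedy (each crew in turn takes its cheapest remaining site) gives 62 hours, worse by 9.
Next-best assignment: Alpha crew→East site, Sierra crew→Harbor site, Foxtrot crew→North site, Lima crew→Central site = 54 hours.

Min total: 53 hours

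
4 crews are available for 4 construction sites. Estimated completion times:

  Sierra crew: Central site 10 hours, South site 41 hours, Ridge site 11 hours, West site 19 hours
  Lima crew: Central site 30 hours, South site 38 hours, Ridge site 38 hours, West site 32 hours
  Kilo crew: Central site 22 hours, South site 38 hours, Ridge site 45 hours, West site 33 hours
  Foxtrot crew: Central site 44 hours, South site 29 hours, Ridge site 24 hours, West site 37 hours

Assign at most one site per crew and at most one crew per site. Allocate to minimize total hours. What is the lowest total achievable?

Min total: 94 hours

Optimal: Sierra crew→Ridge site (11 hours), Lima crew→West site (32 hours), Kilo crew→Central site (22 hours), Foxtrot crew→South site (29 hours) — total 11+32+22+29 = 94 hours.
Row-greedy (each crew in turn takes its cheapest remaining site) gives 104 hours, worse by 10.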